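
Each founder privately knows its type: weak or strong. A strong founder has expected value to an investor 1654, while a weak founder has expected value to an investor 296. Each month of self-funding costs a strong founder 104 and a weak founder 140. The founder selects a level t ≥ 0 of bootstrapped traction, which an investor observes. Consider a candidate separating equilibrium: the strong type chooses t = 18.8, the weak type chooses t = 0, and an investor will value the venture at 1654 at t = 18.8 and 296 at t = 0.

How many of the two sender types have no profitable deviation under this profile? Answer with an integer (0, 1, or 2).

Strong type: signal → 1654 − 104 × 18.8 = -301.2; deviate to 0 → 296. IC fails (-301.2 < 296).
Weak type: stay at 0 → 296; mimic → 1654 − 140 × 18.8 = -978. IC holds (296 ≥ -978).
1 of 2 constraints hold, so this profile is not an equilibrium.

1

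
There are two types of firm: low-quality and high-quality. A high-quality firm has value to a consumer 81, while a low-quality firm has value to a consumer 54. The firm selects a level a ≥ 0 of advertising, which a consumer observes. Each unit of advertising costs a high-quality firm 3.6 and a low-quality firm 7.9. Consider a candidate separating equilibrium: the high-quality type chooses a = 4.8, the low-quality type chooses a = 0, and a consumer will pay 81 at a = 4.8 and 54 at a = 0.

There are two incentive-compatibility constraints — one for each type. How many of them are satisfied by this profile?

2

Low-quality type: stay at 0 → 54; mimic → 81 − 7.9 × 4.8 = 43.08. IC holds (54 ≥ 43.08).
High-quality type: signal → 81 − 3.6 × 4.8 = 63.72; deviate to 0 → 54. IC holds (63.72 ≥ 54).
2 of 2 constraints hold, so this is a separating equilibrium.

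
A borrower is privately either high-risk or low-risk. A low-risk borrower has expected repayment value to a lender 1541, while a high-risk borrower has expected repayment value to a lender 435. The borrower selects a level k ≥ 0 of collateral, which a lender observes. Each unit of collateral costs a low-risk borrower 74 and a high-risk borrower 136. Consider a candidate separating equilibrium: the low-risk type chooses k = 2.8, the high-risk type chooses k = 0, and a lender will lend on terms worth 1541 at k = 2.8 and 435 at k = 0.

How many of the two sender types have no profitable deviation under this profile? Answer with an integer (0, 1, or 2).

High-risk type: stay at 0 → 435; mimic → 1541 − 136 × 2.8 = 1160.2. IC fails (435 < 1160.2).
Low-risk type: signal → 1541 − 74 × 2.8 = 1333.8; deviate to 0 → 435. IC holds (1333.8 ≥ 435).
1 of 2 constraints hold, so this profile is not an equilibrium.

1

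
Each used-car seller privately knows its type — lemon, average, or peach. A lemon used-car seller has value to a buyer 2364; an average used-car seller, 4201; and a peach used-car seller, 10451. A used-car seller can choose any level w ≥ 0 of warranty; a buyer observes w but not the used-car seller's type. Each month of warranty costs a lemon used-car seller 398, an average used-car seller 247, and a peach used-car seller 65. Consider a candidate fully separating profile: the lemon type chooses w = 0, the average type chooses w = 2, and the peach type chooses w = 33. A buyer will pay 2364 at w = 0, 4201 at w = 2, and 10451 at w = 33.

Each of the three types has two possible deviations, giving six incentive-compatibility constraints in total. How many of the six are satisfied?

Lemon (own payoff 2364): to w=2 gives 4201 − 398×2 = 3405 → profitable ✗; to w=33 gives 10451 − 398×33 = -2683 → no gain ✓.
Peach (own payoff 10451 − 65×33 = 8306): to w=0 gives 2364 → no gain ✓; to w=2 gives 4201 − 65×2 = 4071 → no gain ✓.
Average (own payoff 4201 − 247×2 = 3707): to w=0 gives 2364 → no gain ✓; to w=33 gives 10451 − 247×33 = 2300 → no gain ✓.
5 of the 6 constraints hold; not an equilibrium.

5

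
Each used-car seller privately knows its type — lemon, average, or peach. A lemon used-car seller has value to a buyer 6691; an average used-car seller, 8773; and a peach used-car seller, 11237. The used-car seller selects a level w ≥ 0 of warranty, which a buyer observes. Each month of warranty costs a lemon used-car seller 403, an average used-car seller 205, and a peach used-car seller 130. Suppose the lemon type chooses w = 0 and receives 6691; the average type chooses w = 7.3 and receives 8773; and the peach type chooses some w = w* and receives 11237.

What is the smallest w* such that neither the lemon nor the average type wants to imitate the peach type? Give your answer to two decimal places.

Lemon type (on-path payoff 6691) won't mimic when 6691 ≥ 11237 − 403·w*, i.e. w* ≥ 11.28.
Average type (on-path payoff 8773 − 205×7.3 = 7276.5) won't mimic when 7276.5 ≥ 11237 − 205·w*, i.e. w* ≥ 19.32.
Both must hold, so w* = max(11.28, 19.32) = 19.32. The average type's constraint binds.

19.32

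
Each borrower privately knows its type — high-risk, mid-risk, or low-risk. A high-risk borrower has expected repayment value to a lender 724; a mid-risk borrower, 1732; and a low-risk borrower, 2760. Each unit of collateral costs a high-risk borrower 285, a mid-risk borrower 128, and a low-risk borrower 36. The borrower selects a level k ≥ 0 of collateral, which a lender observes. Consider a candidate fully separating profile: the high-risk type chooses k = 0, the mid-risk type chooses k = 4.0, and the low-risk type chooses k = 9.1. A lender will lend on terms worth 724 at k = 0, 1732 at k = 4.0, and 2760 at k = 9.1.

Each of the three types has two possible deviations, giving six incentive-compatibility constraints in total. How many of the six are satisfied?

Mid-risk (own payoff 1732 − 128×4.0 = 1220): to k=0 gives 724 → no gain ✓; to k=9.1 gives 2760 − 128×9.1 = 1595.2 → profitable ✗.
Low-risk (own payoff 2760 − 36×9.1 = 2432.4): to k=0 gives 724 → no gain ✓; to k=4.0 gives 1732 − 36×4.0 = 1588 → no gain ✓.
High-risk (own payoff 724): to k=4.0 gives 1732 − 285×4.0 = 592 → no gain ✓; to k=9.1 gives 2760 − 285×9.1 = 166.5 → no gain ✓.
5 of the 6 constraints hold; not an equilibrium.

5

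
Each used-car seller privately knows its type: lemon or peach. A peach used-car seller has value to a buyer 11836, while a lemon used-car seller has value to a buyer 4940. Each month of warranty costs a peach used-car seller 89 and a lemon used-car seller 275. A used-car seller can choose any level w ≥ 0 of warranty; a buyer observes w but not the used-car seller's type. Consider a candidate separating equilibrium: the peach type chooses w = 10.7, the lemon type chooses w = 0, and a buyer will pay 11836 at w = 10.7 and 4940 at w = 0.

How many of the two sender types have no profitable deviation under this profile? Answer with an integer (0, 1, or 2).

1

Peach type: signal → 11836 − 89 × 10.7 = 10883.7; deviate to 0 → 4940. IC holds (10883.7 ≥ 4940).
Lemon type: stay at 0 → 4940; mimic → 11836 − 275 × 10.7 = 8893.5. IC fails (4940 < 8893.5).
1 of 2 constraints hold, so this profile is not an equilibrium.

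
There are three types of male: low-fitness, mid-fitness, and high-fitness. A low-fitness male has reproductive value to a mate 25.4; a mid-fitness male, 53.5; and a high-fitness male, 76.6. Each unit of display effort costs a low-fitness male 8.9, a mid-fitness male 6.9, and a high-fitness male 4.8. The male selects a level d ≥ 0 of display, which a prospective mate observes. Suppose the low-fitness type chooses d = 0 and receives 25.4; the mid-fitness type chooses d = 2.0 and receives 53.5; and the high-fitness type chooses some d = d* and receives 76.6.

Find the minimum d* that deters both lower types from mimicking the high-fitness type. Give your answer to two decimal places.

Mid-fitness type (on-path payoff 53.5 − 6.9×2.0 = 39.7) won't mimic when 39.7 ≥ 76.6 − 6.9·d*, i.e. d* ≥ 5.35.
Low-fitness type (on-path payoff 25.4) won't mimic when 25.4 ≥ 76.6 − 8.9·d*, i.e. d* ≥ 5.75.
Both must hold, so d* = max(5.75, 5.35) = 5.75. The low-fitness type's constraint binds.

5.75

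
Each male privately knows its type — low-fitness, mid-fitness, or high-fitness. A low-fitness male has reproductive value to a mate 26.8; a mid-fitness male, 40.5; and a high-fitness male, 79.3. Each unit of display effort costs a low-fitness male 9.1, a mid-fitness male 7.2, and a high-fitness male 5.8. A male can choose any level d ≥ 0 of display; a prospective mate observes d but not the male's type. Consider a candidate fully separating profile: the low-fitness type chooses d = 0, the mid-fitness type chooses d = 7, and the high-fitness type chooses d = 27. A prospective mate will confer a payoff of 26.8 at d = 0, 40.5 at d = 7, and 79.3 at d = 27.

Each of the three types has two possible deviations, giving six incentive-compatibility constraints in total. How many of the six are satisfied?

3

High-fitness (own payoff 79.3 − 5.8×27 = -77.3): to d=0 gives 26.8 → profitable ✗; to d=7 gives 40.5 − 5.8×7 = -0.1 → profitable ✗.
Low-fitness (own payoff 26.8): to d=7 gives 40.5 − 9.1×7 = -23.2 → no gain ✓; to d=27 gives 79.3 − 9.1×27 = -166.4 → no gain ✓.
Mid-fitness (own payoff 40.5 − 7.2×7 = -9.9): to d=0 gives 26.8 → profitable ✗; to d=27 gives 79.3 − 7.2×27 = -115.1 → no gain ✓.
3 of the 6 constraints hold; not an equilibrium.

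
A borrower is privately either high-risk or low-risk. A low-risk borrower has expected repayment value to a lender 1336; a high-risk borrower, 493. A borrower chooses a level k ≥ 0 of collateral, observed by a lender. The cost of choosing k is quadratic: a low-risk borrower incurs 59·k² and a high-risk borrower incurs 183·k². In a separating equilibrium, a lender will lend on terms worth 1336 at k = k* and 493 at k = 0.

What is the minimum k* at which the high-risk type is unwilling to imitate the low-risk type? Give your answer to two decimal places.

The high-risk type at k = 0 receives 493; imitating at k* yields 1336 − 183·k*².
Indifference: 493 = 1336 − 183·k*², so k*² = (1336 − 493) / 183 ≈ 4.6066.
k* = √4.6066 ≈ 2.15.

2.15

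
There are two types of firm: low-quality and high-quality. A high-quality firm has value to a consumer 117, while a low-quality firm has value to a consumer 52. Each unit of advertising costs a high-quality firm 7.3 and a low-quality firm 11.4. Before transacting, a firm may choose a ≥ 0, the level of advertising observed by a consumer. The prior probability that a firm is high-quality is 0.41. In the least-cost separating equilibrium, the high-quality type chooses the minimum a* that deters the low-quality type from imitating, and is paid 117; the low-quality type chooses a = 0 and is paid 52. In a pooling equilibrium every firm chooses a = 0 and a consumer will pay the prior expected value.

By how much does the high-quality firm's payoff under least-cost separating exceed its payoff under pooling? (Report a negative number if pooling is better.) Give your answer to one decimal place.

Least-cost separating signal: a* solves 52 = 117 − 11.4·a*, so a* = (117 − 52)/11.4 ≈ 5.7018.
High-quality type's separating payoff: 117 − 7.3 × a* = 117 − 7.3 × (117 − 52)/11.4 = 117 − 474.5/11.4 ≈ 75.377.
Pooling payoff: 0.41 × 117 + 0.59 × 52 = 78.65.
Difference: 75.377 − 78.65 = -3.273, i.e. -3.3 to one decimal place.
The high-quality type would prefer the pooling outcome.

-3.3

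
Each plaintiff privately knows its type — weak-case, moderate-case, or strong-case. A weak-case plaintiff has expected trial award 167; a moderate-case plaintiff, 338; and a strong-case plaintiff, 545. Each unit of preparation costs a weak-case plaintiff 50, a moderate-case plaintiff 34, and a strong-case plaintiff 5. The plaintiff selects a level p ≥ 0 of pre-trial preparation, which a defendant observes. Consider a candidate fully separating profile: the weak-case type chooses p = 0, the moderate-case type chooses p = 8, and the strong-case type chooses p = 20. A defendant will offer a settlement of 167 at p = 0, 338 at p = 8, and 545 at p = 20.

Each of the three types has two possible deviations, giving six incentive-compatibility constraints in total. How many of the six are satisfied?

5

Weak-case (own payoff 167): to p=8 gives 338 − 50×8 = -62 → no gain ✓; to p=20 gives 545 − 50×20 = -455 → no gain ✓.
Moderate-case (own payoff 338 − 34×8 = 66): to p=0 gives 167 → profitable ✗; to p=20 gives 545 − 34×20 = -135 → no gain ✓.
Strong-case (own payoff 545 − 5×20 = 445): to p=0 gives 167 → no gain ✓; to p=8 gives 338 − 5×8 = 298 → no gain ✓.
5 of the 6 constraints hold; not an equilibrium.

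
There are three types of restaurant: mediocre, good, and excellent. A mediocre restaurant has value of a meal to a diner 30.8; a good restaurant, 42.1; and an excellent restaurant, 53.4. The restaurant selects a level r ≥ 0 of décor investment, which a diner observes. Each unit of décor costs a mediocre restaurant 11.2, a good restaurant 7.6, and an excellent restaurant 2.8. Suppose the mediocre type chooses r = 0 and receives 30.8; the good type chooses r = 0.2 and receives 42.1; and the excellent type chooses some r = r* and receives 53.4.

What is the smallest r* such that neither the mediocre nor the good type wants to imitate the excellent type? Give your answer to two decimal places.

Good type (on-path payoff 42.1 − 7.6×0.2 = 40.58) won't mimic when 40.58 ≥ 53.4 − 7.6·r*, i.e. r* ≥ 1.69.
Mediocre type (on-path payoff 30.8) won't mimic when 30.8 ≥ 53.4 − 11.2·r*, i.e. r* ≥ 2.02.
Both must hold, so r* = max(2.02, 1.69) = 2.02. The mediocre type's constraint binds.

2.02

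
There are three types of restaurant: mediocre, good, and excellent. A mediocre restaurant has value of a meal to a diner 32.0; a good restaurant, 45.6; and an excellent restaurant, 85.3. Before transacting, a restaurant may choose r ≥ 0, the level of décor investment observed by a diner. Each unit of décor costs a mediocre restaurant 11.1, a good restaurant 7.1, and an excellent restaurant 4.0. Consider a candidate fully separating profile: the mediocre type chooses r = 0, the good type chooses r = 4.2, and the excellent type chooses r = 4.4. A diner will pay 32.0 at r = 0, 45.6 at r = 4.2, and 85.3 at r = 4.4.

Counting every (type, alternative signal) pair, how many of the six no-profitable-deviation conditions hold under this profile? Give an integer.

3

Mediocre (own payoff 32.0): to r=4.2 gives 45.6 − 11.1×4.2 = -1.02 → no gain ✓; to r=4.4 gives 85.3 − 11.1×4.4 = 36.46 → profitable ✗.
Excellent (own payoff 85.3 − 4.0×4.4 = 67.7): to r=0 gives 32.0 → no gain ✓; to r=4.2 gives 45.6 − 4.0×4.2 = 28.8 → no gain ✓.
Good (own payoff 45.6 − 7.1×4.2 = 15.78): to r=0 gives 32.0 → profitable ✗; to r=4.4 gives 85.3 − 7.1×4.4 = 54.06 → profitable ✗.
3 of the 6 constraints hold; not an equilibrium.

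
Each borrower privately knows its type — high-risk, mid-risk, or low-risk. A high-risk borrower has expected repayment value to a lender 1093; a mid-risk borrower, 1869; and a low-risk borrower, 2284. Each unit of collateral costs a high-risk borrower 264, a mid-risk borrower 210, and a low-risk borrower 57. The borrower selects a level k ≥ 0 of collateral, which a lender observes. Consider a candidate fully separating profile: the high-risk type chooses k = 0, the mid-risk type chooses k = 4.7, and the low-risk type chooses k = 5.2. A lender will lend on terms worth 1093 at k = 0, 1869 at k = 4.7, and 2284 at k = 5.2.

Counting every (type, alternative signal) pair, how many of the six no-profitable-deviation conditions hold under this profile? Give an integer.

Mid-risk (own payoff 1869 − 210×4.7 = 882): to k=0 gives 1093 → profitable ✗; to k=5.2 gives 2284 − 210×5.2 = 1192 → profitable ✗.
High-risk (own payoff 1093): to k=4.7 gives 1869 − 264×4.7 = 628.2 → no gain ✓; to k=5.2 gives 2284 − 264×5.2 = 911.2 → no gain ✓.
Low-risk (own payoff 2284 − 57×5.2 = 1987.6): to k=0 gives 1093 → no gain ✓; to k=4.7 gives 1869 − 57×4.7 = 1601.1 → no gain ✓.
4 of the 6 constraints hold; not an equilibrium.

4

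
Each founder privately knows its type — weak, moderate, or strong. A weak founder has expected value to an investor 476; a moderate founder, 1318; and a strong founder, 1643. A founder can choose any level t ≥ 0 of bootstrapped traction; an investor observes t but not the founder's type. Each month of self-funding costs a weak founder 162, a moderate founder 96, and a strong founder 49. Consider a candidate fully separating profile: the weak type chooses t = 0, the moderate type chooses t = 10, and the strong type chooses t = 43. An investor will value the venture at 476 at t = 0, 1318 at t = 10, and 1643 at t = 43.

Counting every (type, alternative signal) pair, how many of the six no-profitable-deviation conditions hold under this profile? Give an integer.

3

Weak (own payoff 476): to t=10 gives 1318 − 162×10 = -302 → no gain ✓; to t=43 gives 1643 − 162×43 = -5323 → no gain ✓.
Moderate (own payoff 1318 − 96×10 = 358): to t=0 gives 476 → profitable ✗; to t=43 gives 1643 − 96×43 = -2485 → no gain ✓.
Strong (own payoff 1643 − 49×43 = -464): to t=0 gives 476 → profitable ✗; to t=10 gives 1318 − 49×10 = 828 → profitable ✗.
3 of the 6 constraints hold; not an equilibrium.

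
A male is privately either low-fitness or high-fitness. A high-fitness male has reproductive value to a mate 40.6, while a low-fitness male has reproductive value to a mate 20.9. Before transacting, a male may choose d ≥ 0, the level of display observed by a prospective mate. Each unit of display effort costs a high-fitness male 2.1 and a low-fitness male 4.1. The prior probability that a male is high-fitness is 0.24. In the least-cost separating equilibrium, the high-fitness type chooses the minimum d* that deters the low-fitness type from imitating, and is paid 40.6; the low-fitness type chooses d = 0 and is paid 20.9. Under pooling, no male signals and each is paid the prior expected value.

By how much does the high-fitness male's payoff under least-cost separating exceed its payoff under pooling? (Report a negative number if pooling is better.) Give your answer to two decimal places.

Least-cost separating signal: d* solves 20.9 = 40.6 − 4.1·d*, so d* = (40.6 − 20.9)/4.1 ≈ 4.8049.
High-fitness type's separating payoff: 40.6 − 2.1 × d* = 40.6 − 2.1 × (40.6 − 20.9)/4.1 = 40.6 − 41.37/4.1 ≈ 30.5098.
Pooling payoff: 0.24 × 40.6 + 0.76 × 20.9 = 25.628.
Difference: 30.5098 − 25.628 = 4.8818, i.e. 4.88 to two decimal places.
The high-fitness type prefers to separate.

4.88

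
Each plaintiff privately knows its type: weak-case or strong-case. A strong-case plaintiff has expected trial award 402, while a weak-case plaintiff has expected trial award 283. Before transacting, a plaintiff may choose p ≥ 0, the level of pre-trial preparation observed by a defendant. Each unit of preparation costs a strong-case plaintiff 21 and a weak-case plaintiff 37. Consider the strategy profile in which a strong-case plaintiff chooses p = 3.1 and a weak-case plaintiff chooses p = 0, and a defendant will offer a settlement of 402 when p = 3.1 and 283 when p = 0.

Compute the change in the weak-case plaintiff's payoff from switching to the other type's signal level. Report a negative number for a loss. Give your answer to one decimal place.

Playing p = 0 the weak-case plaintiff receives 283.
Deviating to p = 3.1 brings payment 402 at cost 37 × 3.1 = 114.7, netting 287.3.
Gain from deviating: 287.3 − 283 = 4.3.
The gain is positive, so the weak-case type's incentive-compatibility constraint is violated — this profile is not a separating equilibrium.

4.3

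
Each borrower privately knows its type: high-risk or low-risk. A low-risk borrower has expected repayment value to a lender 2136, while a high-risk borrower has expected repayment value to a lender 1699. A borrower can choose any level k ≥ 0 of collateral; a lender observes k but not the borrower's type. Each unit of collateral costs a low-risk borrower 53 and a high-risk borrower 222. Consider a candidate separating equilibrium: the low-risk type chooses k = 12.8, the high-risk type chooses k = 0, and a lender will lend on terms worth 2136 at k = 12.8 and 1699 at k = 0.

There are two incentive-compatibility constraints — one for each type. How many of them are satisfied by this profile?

1

Low-risk type: signal → 2136 − 53 × 12.8 = 1457.6; deviate to 0 → 1699. IC fails (1457.6 < 1699).
High-risk type: stay at 0 → 1699; mimic → 2136 − 222 × 12.8 = -705.6. IC holds (1699 ≥ -705.6).
1 of 2 constraints hold, so this profile is not an equilibrium.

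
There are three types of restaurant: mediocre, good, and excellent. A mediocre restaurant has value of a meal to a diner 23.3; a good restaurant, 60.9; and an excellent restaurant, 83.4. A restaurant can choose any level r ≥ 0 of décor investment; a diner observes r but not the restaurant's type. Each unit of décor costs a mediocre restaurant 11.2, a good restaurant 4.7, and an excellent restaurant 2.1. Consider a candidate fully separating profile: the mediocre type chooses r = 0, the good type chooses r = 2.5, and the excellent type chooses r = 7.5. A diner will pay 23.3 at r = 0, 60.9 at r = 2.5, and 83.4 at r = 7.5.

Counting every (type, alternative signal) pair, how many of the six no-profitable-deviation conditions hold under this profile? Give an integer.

5

Good (own payoff 60.9 − 4.7×2.5 = 49.15): to r=0 gives 23.3 → no gain ✓; to r=7.5 gives 83.4 − 4.7×7.5 = 48.15 → no gain ✓.
Mediocre (own payoff 23.3): to r=2.5 gives 60.9 − 11.2×2.5 = 32.9 → profitable ✗; to r=7.5 gives 83.4 − 11.2×7.5 = -0.6 → no gain ✓.
Excellent (own payoff 83.4 − 2.1×7.5 = 67.65): to r=0 gives 23.3 → no gain ✓; to r=2.5 gives 60.9 − 2.1×2.5 = 55.65 → no gain ✓.
5 of the 6 constraints hold; not an equilibrium.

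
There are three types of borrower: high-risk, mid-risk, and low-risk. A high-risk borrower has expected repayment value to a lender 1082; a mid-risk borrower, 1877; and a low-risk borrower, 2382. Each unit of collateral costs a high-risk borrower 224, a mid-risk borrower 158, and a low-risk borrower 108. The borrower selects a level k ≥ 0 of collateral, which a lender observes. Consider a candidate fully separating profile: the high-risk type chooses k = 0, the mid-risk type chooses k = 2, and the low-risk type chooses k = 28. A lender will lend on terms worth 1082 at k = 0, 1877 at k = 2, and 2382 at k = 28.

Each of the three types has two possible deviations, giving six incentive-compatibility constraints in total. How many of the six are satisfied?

High-risk (own payoff 1082): to k=2 gives 1877 − 224×2 = 1429 → profitable ✗; to k=28 gives 2382 − 224×28 = -3890 → no gain ✓.
Mid-risk (own payoff 1877 − 158×2 = 1561): to k=0 gives 1082 → no gain ✓; to k=28 gives 2382 − 158×28 = -2042 → no gain ✓.
Low-risk (own payoff 2382 − 108×28 = -642): to k=0 gives 1082 → profitable ✗; to k=2 gives 1877 − 108×2 = 1661 → profitable ✗.
3 of the 6 constraints hold; not an equilibrium.

3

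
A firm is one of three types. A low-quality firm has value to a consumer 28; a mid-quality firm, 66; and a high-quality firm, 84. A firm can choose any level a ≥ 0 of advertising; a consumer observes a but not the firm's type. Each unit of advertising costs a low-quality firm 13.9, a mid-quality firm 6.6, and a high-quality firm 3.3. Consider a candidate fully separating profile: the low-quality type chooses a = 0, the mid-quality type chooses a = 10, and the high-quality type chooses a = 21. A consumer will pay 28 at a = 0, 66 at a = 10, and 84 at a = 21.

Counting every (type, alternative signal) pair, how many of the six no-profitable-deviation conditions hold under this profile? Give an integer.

3

Mid-quality (own payoff 66 − 6.6×10 = 0): to a=0 gives 28 → profitable ✗; to a=21 gives 84 − 6.6×21 = -54.6 → no gain ✓.
Low-quality (own payoff 28): to a=10 gives 66 − 13.9×10 = -73 → no gain ✓; to a=21 gives 84 − 13.9×21 = -207.9 → no gain ✓.
High-quality (own payoff 84 − 3.3×21 = 14.7): to a=0 gives 28 → profitable ✗; to a=10 gives 66 − 3.3×10 = 33 → profitable ✗.
3 of the 6 constraints hold; not an equilibrium.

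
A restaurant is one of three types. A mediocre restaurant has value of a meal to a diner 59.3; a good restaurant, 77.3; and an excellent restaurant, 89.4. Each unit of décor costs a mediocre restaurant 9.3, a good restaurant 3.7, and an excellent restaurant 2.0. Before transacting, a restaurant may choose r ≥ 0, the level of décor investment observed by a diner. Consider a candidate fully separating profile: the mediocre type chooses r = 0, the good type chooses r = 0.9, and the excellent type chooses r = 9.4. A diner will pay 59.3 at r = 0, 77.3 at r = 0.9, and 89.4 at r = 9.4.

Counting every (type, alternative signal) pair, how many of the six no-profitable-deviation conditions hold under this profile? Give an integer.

Excellent (own payoff 89.4 − 2.0×9.4 = 70.6): to r=0 gives 59.3 → no gain ✓; to r=0.9 gives 77.3 − 2.0×0.9 = 75.5 → profitable ✗.
Mediocre (own payoff 59.3): to r=0.9 gives 77.3 − 9.3×0.9 = 68.93 → profitable ✗; to r=9.4 gives 89.4 − 9.3×9.4 = 1.98 → no gain ✓.
Good (own payoff 77.3 − 3.7×0.9 = 73.97): to r=0 gives 59.3 → no gain ✓; to r=9.4 gives 89.4 − 3.7×9.4 = 54.62 → no gain ✓.
4 of the 6 constraints hold; not an equilibrium.

4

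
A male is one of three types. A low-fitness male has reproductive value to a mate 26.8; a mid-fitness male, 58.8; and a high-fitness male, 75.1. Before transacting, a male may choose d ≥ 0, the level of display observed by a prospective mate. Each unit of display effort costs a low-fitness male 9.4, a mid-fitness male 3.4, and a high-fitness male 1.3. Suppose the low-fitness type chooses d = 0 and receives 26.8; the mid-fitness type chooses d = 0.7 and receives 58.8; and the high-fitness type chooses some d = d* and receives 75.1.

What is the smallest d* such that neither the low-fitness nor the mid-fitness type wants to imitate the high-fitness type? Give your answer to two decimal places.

5.49

Mid-fitness type (on-path payoff 58.8 − 3.4×0.7 = 56.42) won't mimic when 56.42 ≥ 75.1 − 3.4·d*, i.e. d* ≥ 5.49.
Low-fitness type (on-path payoff 26.8) won't mimic when 26.8 ≥ 75.1 − 9.4·d*, i.e. d* ≥ 5.14.
Both must hold, so d* = max(5.14, 5.49) = 5.49. The mid-fitness type's constraint binds.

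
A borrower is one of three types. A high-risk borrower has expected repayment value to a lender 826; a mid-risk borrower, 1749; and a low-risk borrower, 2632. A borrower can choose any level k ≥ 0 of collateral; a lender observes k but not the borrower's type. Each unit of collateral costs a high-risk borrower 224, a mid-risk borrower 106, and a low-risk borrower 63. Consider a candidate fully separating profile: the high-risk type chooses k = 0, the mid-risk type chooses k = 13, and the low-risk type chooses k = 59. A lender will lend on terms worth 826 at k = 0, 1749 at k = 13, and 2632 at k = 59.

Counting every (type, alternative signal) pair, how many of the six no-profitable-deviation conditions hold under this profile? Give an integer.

3

Mid-risk (own payoff 1749 − 106×13 = 371): to k=0 gives 826 → profitable ✗; to k=59 gives 2632 − 106×59 = -3622 → no gain ✓.
High-risk (own payoff 826): to k=13 gives 1749 − 224×13 = -1163 → no gain ✓; to k=59 gives 2632 − 224×59 = -10584 → no gain ✓.
Low-risk (own payoff 2632 − 63×59 = -1085): to k=0 gives 826 → profitable ✗; to k=13 gives 1749 − 63×13 = 930 → profitable ✗.
3 of the 6 constraints hold; not an equilibrium.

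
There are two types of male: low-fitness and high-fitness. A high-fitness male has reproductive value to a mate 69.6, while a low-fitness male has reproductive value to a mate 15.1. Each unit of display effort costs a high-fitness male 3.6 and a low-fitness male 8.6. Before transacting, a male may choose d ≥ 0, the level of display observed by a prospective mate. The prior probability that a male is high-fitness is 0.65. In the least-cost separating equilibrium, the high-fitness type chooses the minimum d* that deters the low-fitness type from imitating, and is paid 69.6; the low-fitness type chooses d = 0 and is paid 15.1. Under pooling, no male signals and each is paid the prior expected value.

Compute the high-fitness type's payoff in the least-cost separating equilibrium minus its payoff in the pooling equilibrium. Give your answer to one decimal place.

-3.7

Least-cost separating signal: d* solves 15.1 = 69.6 − 8.6·d*, so d* = (69.6 − 15.1)/8.6 ≈ 6.3372.
High-fitness type's separating payoff: 69.6 − 3.6 × d* = 69.6 − 3.6 × (69.6 − 15.1)/8.6 = 69.6 − 196.2/8.6 ≈ 46.786.
Pooling payoff: 0.65 × 69.6 + 0.35 × 15.1 = 50.525.
Difference: 46.786 − 50.525 = -3.739, i.e. -3.7 to one decimal place.
The high-fitness type would prefer the pooling outcome.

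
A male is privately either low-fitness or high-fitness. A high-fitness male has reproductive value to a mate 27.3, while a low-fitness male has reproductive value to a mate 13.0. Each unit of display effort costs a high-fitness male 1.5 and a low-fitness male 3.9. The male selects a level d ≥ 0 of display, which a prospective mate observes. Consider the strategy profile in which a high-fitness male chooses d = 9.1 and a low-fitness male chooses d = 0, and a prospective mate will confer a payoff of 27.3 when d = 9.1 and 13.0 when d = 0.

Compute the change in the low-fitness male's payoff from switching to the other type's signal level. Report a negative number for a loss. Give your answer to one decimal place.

-21.2

Playing d = 0 the low-fitness male receives 13.0.
Deviating to d = 9.1 brings payment 27.3 at cost 3.9 × 9.1 = 35.49, netting -8.19.
Gain from deviating: -8.19 − 13.0 = -21.19, i.e. -21.2 to one decimal place.
The gain is negative, so the low-fitness type's incentive-compatibility constraint is satisfied.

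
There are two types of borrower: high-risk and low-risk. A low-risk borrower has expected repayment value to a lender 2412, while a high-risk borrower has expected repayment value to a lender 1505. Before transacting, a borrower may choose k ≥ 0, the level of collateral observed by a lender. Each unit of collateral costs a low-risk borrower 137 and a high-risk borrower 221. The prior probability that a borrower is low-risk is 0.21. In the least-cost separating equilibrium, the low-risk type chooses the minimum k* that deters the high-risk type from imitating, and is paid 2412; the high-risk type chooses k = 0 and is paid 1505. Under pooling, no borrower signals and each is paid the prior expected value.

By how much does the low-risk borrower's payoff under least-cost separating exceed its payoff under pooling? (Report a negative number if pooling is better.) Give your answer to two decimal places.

Least-cost separating signal: k* solves 1505 = 2412 − 221·k*, so k* = (2412 − 1505)/221 ≈ 4.1041.
Low-risk type's separating payoff: 2412 − 137 × k* = 2412 − 137 × (2412 − 1505)/221 = 2412 − 124259/221 ≈ 1849.7421.
Pooling payoff: 0.21 × 2412 + 0.79 × 1505 = 1695.47.
Difference: 1849.7421 − 1695.47 = 154.2721, i.e. 154.27 to two decimal places.
The low-risk type prefers to separate.

154.27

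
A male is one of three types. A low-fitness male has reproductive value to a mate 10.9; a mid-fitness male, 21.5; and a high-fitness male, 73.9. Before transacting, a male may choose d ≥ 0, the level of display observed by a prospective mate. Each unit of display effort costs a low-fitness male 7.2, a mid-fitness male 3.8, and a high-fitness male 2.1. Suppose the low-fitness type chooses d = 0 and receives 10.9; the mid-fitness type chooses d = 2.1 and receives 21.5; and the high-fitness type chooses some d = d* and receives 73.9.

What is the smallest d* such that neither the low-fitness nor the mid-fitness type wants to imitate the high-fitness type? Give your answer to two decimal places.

15.89

Low-fitness type (on-path payoff 10.9) won't mimic when 10.9 ≥ 73.9 − 7.2·d*, i.e. d* ≥ 8.75.
Mid-fitness type (on-path payoff 21.5 − 3.8×2.1 = 13.52) won't mimic when 13.52 ≥ 73.9 − 3.8·d*, i.e. d* ≥ 15.89.
Both must hold, so d* = max(8.75, 15.89) = 15.89. The mid-fitness type's constraint binds.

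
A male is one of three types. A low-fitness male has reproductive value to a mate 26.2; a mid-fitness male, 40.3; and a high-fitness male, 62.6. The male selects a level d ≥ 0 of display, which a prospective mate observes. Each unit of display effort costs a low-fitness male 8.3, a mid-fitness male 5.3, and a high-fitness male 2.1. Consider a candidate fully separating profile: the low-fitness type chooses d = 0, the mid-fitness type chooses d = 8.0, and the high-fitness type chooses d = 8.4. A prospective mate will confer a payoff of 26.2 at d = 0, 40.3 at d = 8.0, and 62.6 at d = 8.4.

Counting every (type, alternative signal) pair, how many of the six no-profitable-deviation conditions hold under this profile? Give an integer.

Low-fitness (own payoff 26.2): to d=8.0 gives 40.3 − 8.3×8.0 = -26.1 → no gain ✓; to d=8.4 gives 62.6 − 8.3×8.4 = -7.12 → no gain ✓.
High-fitness (own payoff 62.6 − 2.1×8.4 = 44.96): to d=0 gives 26.2 → no gain ✓; to d=8.0 gives 40.3 − 2.1×8.0 = 23.5 → no gain ✓.
Mid-fitness (own payoff 40.3 − 5.3×8.0 = -2.1): to d=0 gives 26.2 → profitable ✗; to d=8.4 gives 62.6 − 5.3×8.4 = 18.08 → profitable ✗.
4 of the 6 constraints hold; not an equilibrium.

4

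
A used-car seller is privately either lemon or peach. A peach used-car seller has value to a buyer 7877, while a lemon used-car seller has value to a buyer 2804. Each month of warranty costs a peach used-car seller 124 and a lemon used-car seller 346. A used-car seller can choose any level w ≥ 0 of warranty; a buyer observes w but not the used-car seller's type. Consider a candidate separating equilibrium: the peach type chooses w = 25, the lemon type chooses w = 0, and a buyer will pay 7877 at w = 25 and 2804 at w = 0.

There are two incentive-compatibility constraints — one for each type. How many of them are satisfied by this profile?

Lemon type: stay at 0 → 2804; mimic → 7877 − 346 × 25 = -773. IC holds (2804 ≥ -773).
Peach type: signal → 7877 − 124 × 25 = 4777; deviate to 0 → 2804. IC holds (4777 ≥ 2804).
2 of 2 constraints hold, so this is a separating equilibrium.

2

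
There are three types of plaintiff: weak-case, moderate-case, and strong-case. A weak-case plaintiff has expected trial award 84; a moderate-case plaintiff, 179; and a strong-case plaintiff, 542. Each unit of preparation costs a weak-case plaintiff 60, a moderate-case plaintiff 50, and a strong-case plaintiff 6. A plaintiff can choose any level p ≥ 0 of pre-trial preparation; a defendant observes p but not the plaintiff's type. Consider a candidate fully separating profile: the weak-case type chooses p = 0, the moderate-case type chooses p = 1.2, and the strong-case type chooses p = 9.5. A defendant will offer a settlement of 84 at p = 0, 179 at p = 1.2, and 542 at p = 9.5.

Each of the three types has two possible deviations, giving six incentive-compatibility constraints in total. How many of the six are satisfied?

5

Weak-case (own payoff 84): to p=1.2 gives 179 − 60×1.2 = 107 → profitable ✗; to p=9.5 gives 542 − 60×9.5 = -28 → no gain ✓.
Strong-case (own payoff 542 − 6×9.5 = 485): to p=0 gives 84 → no gain ✓; to p=1.2 gives 179 − 6×1.2 = 171.8 → no gain ✓.
Moderate-case (own payoff 179 − 50×1.2 = 119): to p=0 gives 84 → no gain ✓; to p=9.5 gives 542 − 50×9.5 = 67 → no gain ✓.
5 of the 6 constraints hold; not an equilibrium.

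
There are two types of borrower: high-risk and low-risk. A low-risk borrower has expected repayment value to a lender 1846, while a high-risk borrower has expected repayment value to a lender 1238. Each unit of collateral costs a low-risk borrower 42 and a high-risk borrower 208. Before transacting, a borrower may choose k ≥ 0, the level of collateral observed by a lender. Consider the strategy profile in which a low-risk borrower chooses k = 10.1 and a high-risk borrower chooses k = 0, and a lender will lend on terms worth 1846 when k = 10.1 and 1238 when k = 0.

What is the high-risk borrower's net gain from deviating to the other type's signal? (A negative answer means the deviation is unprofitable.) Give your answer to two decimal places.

-1492.80

Playing k = 0 the high-risk borrower receives 1238.
Deviating to k = 10.1 brings payment 1846 at cost 208 × 10.1 = 2100.8, netting -254.8.
Gain from deviating: -254.8 − 1238 = -1492.80.
The gain is negative, so the high-risk type's incentive-compatibility constraint is satisfied.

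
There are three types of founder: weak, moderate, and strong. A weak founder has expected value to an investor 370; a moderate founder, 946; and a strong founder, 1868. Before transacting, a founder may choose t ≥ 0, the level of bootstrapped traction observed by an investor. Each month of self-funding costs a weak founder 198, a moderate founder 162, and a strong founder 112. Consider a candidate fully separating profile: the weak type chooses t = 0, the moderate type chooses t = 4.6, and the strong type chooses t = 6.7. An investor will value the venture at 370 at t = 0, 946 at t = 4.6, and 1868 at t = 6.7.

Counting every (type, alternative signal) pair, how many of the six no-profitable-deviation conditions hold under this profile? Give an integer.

Strong (own payoff 1868 − 112×6.7 = 1117.6): to t=0 gives 370 → no gain ✓; to t=4.6 gives 946 − 112×4.6 = 430.8 → no gain ✓.
Moderate (own payoff 946 − 162×4.6 = 200.8): to t=0 gives 370 → profitable ✗; to t=6.7 gives 1868 − 162×6.7 = 782.6 → profitable ✗.
Weak (own payoff 370): to t=4.6 gives 946 − 198×4.6 = 35.2 → no gain ✓; to t=6.7 gives 1868 − 198×6.7 = 541.4 → profitable ✗.
3 of the 6 constraints hold; not an equilibrium.

3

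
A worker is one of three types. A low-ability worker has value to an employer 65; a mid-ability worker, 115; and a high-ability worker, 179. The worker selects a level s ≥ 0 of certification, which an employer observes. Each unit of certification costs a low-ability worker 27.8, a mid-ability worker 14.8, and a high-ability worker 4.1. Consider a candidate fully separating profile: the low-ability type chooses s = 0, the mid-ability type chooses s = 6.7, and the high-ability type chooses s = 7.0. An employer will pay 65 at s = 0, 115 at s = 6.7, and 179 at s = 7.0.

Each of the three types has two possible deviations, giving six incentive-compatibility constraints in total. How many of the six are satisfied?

Low-ability (own payoff 65): to s=6.7 gives 115 − 27.8×6.7 = -71.26 → no gain ✓; to s=7.0 gives 179 − 27.8×7.0 = -15.6 → no gain ✓.
Mid-ability (own payoff 115 − 14.8×6.7 = 15.84): to s=0 gives 65 → profitable ✗; to s=7.0 gives 179 − 14.8×7.0 = 75.4 → profitable ✗.
High-ability (own payoff 179 − 4.1×7.0 = 150.3): to s=0 gives 65 → no gain ✓; to s=6.7 gives 115 − 4.1×6.7 = 87.53 → no gain ✓.
4 of the 6 constraints hold; not an equilibrium.

4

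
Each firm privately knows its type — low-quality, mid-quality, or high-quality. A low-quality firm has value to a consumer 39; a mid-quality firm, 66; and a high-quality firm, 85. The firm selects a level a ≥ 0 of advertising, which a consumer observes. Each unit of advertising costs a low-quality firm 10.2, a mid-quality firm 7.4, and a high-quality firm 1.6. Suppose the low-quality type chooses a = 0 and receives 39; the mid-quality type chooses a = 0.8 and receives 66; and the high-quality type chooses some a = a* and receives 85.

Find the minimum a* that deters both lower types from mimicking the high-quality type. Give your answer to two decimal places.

4.51

Low-quality type (on-path payoff 39) won't mimic when 39 ≥ 85 − 10.2·a*, i.e. a* ≥ 4.51.
Mid-quality type (on-path payoff 66 − 7.4×0.8 = 60.08) won't mimic when 60.08 ≥ 85 − 7.4·a*, i.e. a* ≥ 3.37.
Both must hold, so a* = max(4.51, 3.37) = 4.51. The low-quality type's constraint binds.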